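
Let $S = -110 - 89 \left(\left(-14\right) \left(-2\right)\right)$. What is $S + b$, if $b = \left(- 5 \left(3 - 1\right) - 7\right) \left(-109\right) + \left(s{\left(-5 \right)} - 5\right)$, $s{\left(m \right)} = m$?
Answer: $-759$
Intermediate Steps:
$b = 1843$ ($b = \left(- 5 \left(3 - 1\right) - 7\right) \left(-109\right) - 10 = \left(\left(-5\right) 2 - 7\right) \left(-109\right) - 10 = \left(-10 - 7\right) \left(-109\right) - 10 = \left(-17\right) \left(-109\right) - 10 = 1853 - 10 = 1843$)
$S = -2602$ ($S = -110 - 2492 = -2602$)
$S + b = -2602 + 1843 = -759$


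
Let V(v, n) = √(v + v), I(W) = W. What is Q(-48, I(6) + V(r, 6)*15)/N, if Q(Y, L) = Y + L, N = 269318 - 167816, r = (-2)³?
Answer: -7/16917 + 10*I/16917 ≈ -0.00041378 + 0.00059112*I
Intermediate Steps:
r = -8
V(v, n) = √2*√v (V(v, n) = √(2*v) = √2*√v)
N = 101502
Q(Y, L) = L + Y
Q(-48, I(6) + V(r, 6)*15)/N = ((6 + (√2*√(-8))*15) - 48)/101502 = ((6 + (√2*(2*I*√2))*15) - 48)*(1/101502) = ((6 + (4*I)*15) - 48)*(1/101502) = ((6 + 60*I) - 48)*(1/101502) = (-42 + 60*I)*(1/101502) = -7/16917 + 10*I/16917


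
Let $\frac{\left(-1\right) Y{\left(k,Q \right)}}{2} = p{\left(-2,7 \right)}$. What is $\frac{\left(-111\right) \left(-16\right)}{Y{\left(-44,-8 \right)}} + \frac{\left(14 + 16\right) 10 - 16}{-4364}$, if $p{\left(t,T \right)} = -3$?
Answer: $\frac{322865}{1091} \approx 295.94$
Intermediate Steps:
$Y{\left(k,Q \right)} = 6$ ($Y{\left(k,Q \right)} = \left(-2\right) \left(-3\right) = 6$)
$\frac{\left(-111\right) \left(-16\right)}{Y{\left(-44,-8 \right)}} + \frac{\left(14 + 16\right) 10 - 16}{-4364} = \frac{\left(-111\right) \left(-16\right)}{6} + \frac{\left(14 + 16\right) 10 - 16}{-4364} = 1776 \cdot \frac{1}{6} + \left(30 \cdot 10 - 16\right) \left(- \frac{1}{4364}\right) = 296 + \left(300 - 16\right) \left(- \frac{1}{4364}\right) = 296 + 284 \left(- \frac{1}{4364}\right) = 296 - \frac{71}{1091} = \frac{322865}{1091}$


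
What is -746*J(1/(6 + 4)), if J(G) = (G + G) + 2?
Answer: -8206/5 ≈ -1641.2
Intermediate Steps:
J(G) = 2 + 2*G (J(G) = 2*G + 2 = 2 + 2*G)
-746*J(1/(6 + 4)) = -746*(2 + 2/(6 + 4)) = -746*(2 + 2/10) = -746*(2 + 2*(⅒)) = -746*(2 + ⅕) = -746*11/5 = -8206/5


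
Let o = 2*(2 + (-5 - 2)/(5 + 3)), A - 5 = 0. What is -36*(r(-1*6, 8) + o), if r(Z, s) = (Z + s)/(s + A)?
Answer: -1125/13 ≈ -86.538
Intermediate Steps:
A = 5 (A = 5 + 0 = 5)
r(Z, s) = (Z + s)/(5 + s) (r(Z, s) = (Z + s)/(s + 5) = (Z + s)/(5 + s))
o = 9/4 (o = 2*(2 - 7/8) = 2*(9/8) = 9/4 ≈ 2.2500)
-36*(r(-1*6, 8) + o) = -36*((-1*6 + 8)/(5 + 8) + 9/4) = -36*((-6 + 8)/13 + 9/4) = -36*((1/13)*2 + 9/4) = -36*(2/13 + 9/4) = -36*125/52 = -1125/13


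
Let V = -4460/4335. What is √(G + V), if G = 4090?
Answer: √10635414/51 ≈ 63.945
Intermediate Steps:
V = -892/867 (V = -4460*1/4335 = -892/867 ≈ -1.0288)
√(G + V) = √(4090 - 892/867) = √(3545138/867) = √10635414/51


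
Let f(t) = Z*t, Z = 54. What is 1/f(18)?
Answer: 1/972 ≈ 0.0010288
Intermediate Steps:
f(t) = 54*t
1/f(18) = 1/(54*18) = 1/972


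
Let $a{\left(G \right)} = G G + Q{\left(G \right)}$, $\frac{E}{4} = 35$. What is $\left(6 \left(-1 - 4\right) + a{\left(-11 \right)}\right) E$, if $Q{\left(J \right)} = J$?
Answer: $11200$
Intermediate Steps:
$E = 140$ ($E = 4 \cdot 35 = 140$)
$a{\left(G \right)} = G + G^{2}$ ($a{\left(G \right)} = G G + G = G^{2} + G = G + G^{2}$)
$\left(6 \left(-1 - 4\right) + a{\left(-11 \right)}\right) E = \left(6 \left(-1 - 4\right) - 11 \left(1 - 11\right)\right) 140 = \left(6 \left(-5\right) - -110\right) 140 = \left(-30 + 110\right) 140 = 80 \cdot 140 = 11200$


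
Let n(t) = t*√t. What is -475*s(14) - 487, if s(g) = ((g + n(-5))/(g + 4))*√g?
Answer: -487 - 3325*√14/9 + 2375*I*√70/18 ≈ -1869.3 + 1103.9*I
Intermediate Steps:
n(t) = t^(3/2)
s(g) = √g*(g - 5*I*√5)/(4 + g) (s(g) = ((g + (-5)^(3/2))/(g + 4))*√g = ((g - 5*I*√5)/(4 + g))*√g = √g*(g - 5*I*√5)/(4 + g))
-475*s(14) - 487 = -475*√14*(14 - 5*I*√5)/(4 + 14) - 487 = -475*√14*(14 - 5*I*√5)/18 - 487 = -487 - 475*√14*(14 - 5*I*√5)/18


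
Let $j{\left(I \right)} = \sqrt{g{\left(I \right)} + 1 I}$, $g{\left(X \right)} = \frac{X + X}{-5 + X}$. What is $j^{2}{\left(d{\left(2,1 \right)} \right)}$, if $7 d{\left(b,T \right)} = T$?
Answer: $\frac{10}{119} \approx 0.084034$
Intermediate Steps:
$d{\left(b,T \right)} = \frac{T}{7}$
$g{\left(X \right)} = \frac{2 X}{-5 + X}$
$j{\left(I \right)} = \sqrt{I + \frac{2 I}{-5 + I}}$ ($j{\left(I \right)} = \sqrt{\frac{2 I}{-5 + I} + 1 I} = \sqrt{\frac{2 I}{-5 + I} + I} = \sqrt{I + \frac{2 I}{-5 + I}}$)
$j^{2}{\left(d{\left(2,1 \right)} \right)} = \left(\sqrt{\frac{\frac{1}{7} \cdot 1 \left(-3 + \frac{1}{7} \cdot 1\right)}{-5 + \frac{1}{7} \cdot 1}}\right)^{2} = \left(\sqrt{\frac{-3 + \frac{1}{7}}{7 \left(-5 + \frac{1}{7}\right)}}\right)^{2} = \left(\sqrt{\frac{1}{7} \frac{1}{- \frac{34}{7}} \left(- \frac{20}{7}\right)}\right)^{2} = \left(\sqrt{\frac{1}{7} \left(- \frac{7}{34}\right) \left(- \frac{20}{7}\right)}\right)^{2} = \left(\sqrt{\frac{10}{119}}\right)^{2} = \left(\frac{\sqrt{1190}}{119}\right)^{2} = \frac{10}{119}$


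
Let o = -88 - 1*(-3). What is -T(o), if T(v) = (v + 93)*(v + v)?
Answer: 1360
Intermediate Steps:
o = -85 (o = -88 + 3 = -85)
T(v) = 2*v*(93 + v) (T(v) = (93 + v)*(2*v) = 2*v*(93 + v))
-T(o) = -2*(-85)*(93 - 85) = -2*(-85)*8 = -1*(-1360) = 1360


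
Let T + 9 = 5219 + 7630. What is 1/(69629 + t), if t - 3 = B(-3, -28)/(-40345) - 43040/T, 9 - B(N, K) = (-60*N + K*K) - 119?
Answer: 12950745/901743132976 ≈ 1.4362e-5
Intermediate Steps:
B(N, K) = 128 - K² + 60*N (B(N, K) = 9 - ((-60*N + K*K) - 119) = 9 - ((-60*N + K²) - 119) = 9 - ((K² - 60*N) - 119) = 9 - (-119 + K² - 60*N) = 9 + (119 - K² + 60*N) = 128 - K² + 60*N)
T = 12840 (T = -9 + (5219 + 7630) = -9 + 12849 = 12840)
t = -4290629/12950745 (t = 3 + ((128 - 1*(-28)² + 60*(-3))/(-40345) - 43040/12840) = 3 + ((128 - 1*784 - 180)*(-1/40345) - 43040*1/12840) = 3 + ((128 - 784 - 180)*(-1/40345) - 1076/321) = 3 + (-836*(-1/40345) - 1076/321) = 3 + (836/40345 - 1076/321) = 3 - 43142864/12950745 = -4290629/12950745 ≈ -0.33130)
1/(69629 + t) = 1/(69629 - 4290629/12950745) = 1/(901743132976/12950745) = 12950745/901743132976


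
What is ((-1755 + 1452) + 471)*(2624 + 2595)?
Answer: 876792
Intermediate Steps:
((-1755 + 1452) + 471)*(2624 + 2595) = (-303 + 471)*5219 = 168*5219 = 876792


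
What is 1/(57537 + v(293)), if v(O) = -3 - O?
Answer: 1/57241 ≈ 1.7470e-5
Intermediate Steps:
1/(57537 + v(293)) = 1/(57537 + (-3 - 1*293)) = 1/(57537 + (-3 - 293)) = 1/(57537 - 296) = 1/57241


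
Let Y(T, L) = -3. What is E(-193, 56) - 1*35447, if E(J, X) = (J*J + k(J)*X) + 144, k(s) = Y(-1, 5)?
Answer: 1778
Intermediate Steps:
k(s) = -3
E(J, X) = 144 + J² - 3*X (E(J, X) = (J*J - 3*X) + 144 = (J² - 3*X) + 144 = 144 + J² - 3*X)
E(-193, 56) - 1*35447 = (144 + (-193)² - 3*56) - 1*35447 = (144 + 37249 - 168) - 35447 = 37225 - 35447 = 1778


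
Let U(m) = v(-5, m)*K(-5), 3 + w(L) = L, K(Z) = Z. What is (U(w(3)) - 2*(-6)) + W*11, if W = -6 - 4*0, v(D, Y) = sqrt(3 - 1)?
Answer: -54 - 5*sqrt(2) ≈ -61.071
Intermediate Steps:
v(D, Y) = sqrt(2)
w(L) = -3 + L
U(m) = -5*sqrt(2) (U(m) = sqrt(2)*(-5) = -5*sqrt(2))
W = -6 (W = -6 + 0 = -6)
(U(w(3)) - 2*(-6)) + W*11 = (-5*sqrt(2) - 2*(-6)) - 6*11 = (-5*sqrt(2) + 12) - 66 = (12 - 5*sqrt(2)) - 66 = -54 - 5*sqrt(2)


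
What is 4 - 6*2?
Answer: -8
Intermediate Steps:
4 - 6*2 = 4 - 12 = -8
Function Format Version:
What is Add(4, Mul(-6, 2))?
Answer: -8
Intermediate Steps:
Add(4, Mul(-6, 2)) = Add(4, -12) = -8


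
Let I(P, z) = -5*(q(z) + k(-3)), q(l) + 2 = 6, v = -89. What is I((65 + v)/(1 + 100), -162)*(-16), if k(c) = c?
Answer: 80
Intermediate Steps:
q(l) = 4 (q(l) = -2 + 6 = 4)
I(P, z) = -5 (I(P, z) = -5*(4 - 3) = -5*1 = -5)
I((65 + v)/(1 + 100), -162)*(-16) = -5*(-16) = 80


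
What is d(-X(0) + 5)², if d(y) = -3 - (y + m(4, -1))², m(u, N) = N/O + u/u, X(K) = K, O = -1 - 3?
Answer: 452929/256 ≈ 1769.3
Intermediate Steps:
O = -4
m(u, N) = 1 - N/4 (m(u, N) = N/(-4) + u/u = N*(-¼) + 1 = -N/4 + 1 = 1 - N/4)
d(y) = -3 - (5/4 + y)² (d(y) = -3 - (y + (1 - ¼*(-1)))² = -3 - (y + (1 + ¼))² = -3 - (y + 5/4)² = -3 - (5/4 + y)²)
d(-X(0) + 5)² = (-3 - (5 + 4*(-1*0 + 5))²/16)² = (-3 - (5 + 4*(0 + 5))²/16)² = (-3 - (5 + 4*5)²/16)² = (-3 - (5 + 20)²/16)² = (-3 - 1/16*25²)² = (-3 - 1/16*625)² = (-3 - 625/16)² = (-673/16)² = 452929/256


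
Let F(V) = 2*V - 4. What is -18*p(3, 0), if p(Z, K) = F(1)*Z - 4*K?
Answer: 108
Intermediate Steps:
F(V) = -4 + 2*V
p(Z, K) = -4*K - 2*Z (p(Z, K) = (-4 + 2*1)*Z - 4*K = (-4 + 2)*Z - 4*K = -2*Z - 4*K = -4*K - 2*Z)
-18*p(3, 0) = -18*(-4*0 - 2*3) = -18*(0 - 6) = -18*(-6) = 108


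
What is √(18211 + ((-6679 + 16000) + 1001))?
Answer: √28533 ≈ 168.92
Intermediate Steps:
√(18211 + ((-6679 + 16000) + 1001)) = √(18211 + (9321 + 1001)) = √(18211 + 10322) = √28533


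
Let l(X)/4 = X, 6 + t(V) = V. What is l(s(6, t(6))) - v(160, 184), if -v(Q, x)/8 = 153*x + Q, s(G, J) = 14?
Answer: 226552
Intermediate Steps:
t(V) = -6 + V
v(Q, x) = -1224*x - 8*Q (v(Q, x) = -8*(153*x + Q) = -8*(Q + 153*x) = -1224*x - 8*Q)
l(X) = 4*X
l(s(6, t(6))) - v(160, 184) = 4*14 - (-1224*184 - 8*160) = 56 - (-225216 - 1280) = 56 - 1*(-226496) = 56 + 226496 = 226552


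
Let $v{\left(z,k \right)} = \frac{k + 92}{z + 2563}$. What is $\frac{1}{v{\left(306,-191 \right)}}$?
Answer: $- \frac{2869}{99} \approx -28.98$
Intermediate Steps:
$v{\left(z,k \right)} = \frac{92 + k}{2563 + z}$
$\frac{1}{v{\left(306,-191 \right)}} = \frac{1}{\frac{1}{2563 + 306} \left(92 - 191\right)} = \frac{1}{\frac{1}{2869} \left(-99\right)} = \frac{1}{- \frac{99}{2869}} = - \frac{2869}{99}$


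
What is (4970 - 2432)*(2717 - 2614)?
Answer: 261414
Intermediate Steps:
(4970 - 2432)*(2717 - 2614) = 2538*103 = 261414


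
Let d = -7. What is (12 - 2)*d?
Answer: -70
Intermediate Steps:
(12 - 2)*d = (12 - 2)*(-7) = 10*(-7) = -70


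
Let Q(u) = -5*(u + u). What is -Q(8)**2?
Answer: -6400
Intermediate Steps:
Q(u) = -10*u
-Q(8)**2 = -(-10*8)**2 = -1*(-80)**2 = -1*6400 = -6400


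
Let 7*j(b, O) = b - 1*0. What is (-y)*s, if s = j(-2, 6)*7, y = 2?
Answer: 4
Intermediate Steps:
j(b, O) = b/7 (j(b, O) = (b - 1*0)/7 = (b + 0)/7 = b/7)
s = -2 (s = ((1/7)*(-2))*7 = -2/7*7 = -2)
(-y)*s = -1*2*(-2) = -2*(-2) = 4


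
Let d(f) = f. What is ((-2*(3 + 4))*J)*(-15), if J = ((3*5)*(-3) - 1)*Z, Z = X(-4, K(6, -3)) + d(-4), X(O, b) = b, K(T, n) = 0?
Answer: 38640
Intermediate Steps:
Z = -4 (Z = 0 - 4 = -4)
J = 184 (J = ((3*5)*(-3) - 1)*(-4) = (15*(-3) - 1)*(-4) = (-45 - 1)*(-4) = -46*(-4) = 184)
((-2*(3 + 4))*J)*(-15) = (-2*(3 + 4)*184)*(-15) = (-2*7*184)*(-15) = -14*184*(-15) = -2576*(-15) = 38640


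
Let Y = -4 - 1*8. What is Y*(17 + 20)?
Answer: -444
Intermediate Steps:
Y = -12 (Y = -4 - 8 = -12)
Y*(17 + 20) = -12*(17 + 20) = -12*37 = -444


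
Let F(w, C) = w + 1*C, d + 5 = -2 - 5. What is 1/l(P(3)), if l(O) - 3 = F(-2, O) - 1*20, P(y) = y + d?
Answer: -1/28 ≈ -0.035714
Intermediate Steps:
d = -12 (d = -5 + (-2 - 5) = -5 - 7 = -12)
F(w, C) = C + w (F(w, C) = w + C = C + w)
P(y) = -12 + y (P(y) = y - 12 = -12 + y)
l(O) = -19 + O (l(O) = 3 + ((O - 2) - 1*20) = 3 + ((-2 + O) - 20) = 3 + (-22 + O) = -19 + O)
1/l(P(3)) = 1/(-19 + (-12 + 3)) = 1/(-19 - 9) = 1/(-28) = -1/28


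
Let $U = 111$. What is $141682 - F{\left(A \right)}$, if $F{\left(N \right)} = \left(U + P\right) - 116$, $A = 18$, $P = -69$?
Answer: $141756$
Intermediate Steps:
$F{\left(N \right)} = -74$ ($F{\left(N \right)} = \left(111 - 69\right) - 116 = 42 - 116 = -74$)
$141682 - F{\left(A \right)} = 141682 - -74 = 141682 + 74 = 141756$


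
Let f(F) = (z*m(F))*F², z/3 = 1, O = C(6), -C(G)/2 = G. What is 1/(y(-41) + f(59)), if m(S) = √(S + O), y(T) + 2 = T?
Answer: 43/5125641854 + 10443*√47/5125641854 ≈ 1.3976e-5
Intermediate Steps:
C(G) = -2*G
y(T) = -2 + T
O = -12 (O = -2*6 = -12)
m(S) = √(-12 + S) (m(S) = √(S - 12) = √(-12 + S))
z = 3 (z = 3*1 = 3)
f(F) = 3*F²*√(-12 + F) (f(F) = (3*√(-12 + F))*F² = 3*F²*√(-12 + F))
1/(y(-41) + f(59)) = 1/((-2 - 41) + 3*59²*√(-12 + 59)) = 1/(-43 + 3*3481*√47) = 1/(-43 + 10443*√47)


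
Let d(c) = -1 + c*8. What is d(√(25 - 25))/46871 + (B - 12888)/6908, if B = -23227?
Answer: -153886643/29434988 ≈ -5.2280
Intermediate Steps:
d(c) = -1 + 8*c
d(√(25 - 25))/46871 + (B - 12888)/6908 = (-1 + 8*√(25 - 25))/46871 + (-23227 - 12888)/6908 = (-1 + 8*√0)*(1/46871) - 36115*1/6908 = (-1 + 8*0)*(1/46871) - 36115/6908 = (-1 + 0)*(1/46871) - 36115/6908 = -1*1/46871 - 36115/6908 = -1/46871 - 36115/6908 = -153886643/29434988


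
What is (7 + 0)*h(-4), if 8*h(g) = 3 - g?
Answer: 49/8 ≈ 6.1250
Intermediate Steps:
h(g) = 3/8 - g/8 (h(g) = (3 - g)/8 = 3/8 - g/8)
(7 + 0)*h(-4) = (7 + 0)*(3/8 - ⅛*(-4)) = 7*(3/8 + ½) = 7*(7/8) = 49/8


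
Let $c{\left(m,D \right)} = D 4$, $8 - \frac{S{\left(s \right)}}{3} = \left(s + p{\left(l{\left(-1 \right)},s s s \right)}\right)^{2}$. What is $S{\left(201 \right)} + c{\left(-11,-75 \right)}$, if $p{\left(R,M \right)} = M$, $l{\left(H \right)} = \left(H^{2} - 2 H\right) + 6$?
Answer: $-197842275369888$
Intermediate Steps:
$l{\left(H \right)} = 6 + H^{2} - 2 H$
$S{\left(s \right)} = 24 - 3 \left(s + s^{3}\right)^{2}$ ($S{\left(s \right)} = 24 - 3 \left(s + s s s\right)^{2} = 24 - 3 \left(s + s^{2} s\right)^{2} = 24 - 3 \left(s + s^{3}\right)^{2}$)
$c{\left(m,D \right)} = 4 D$
$S{\left(201 \right)} + c{\left(-11,-75 \right)} = \left(24 - 3 \cdot 201^{2} \left(1 + 201^{2}\right)^{2}\right) + 4 \left(-75\right) = \left(24 - 121203 \left(1 + 40401\right)^{2}\right) - 300 = \left(24 - 121203 \cdot 40402^{2}\right) - 300 = \left(24 - 121203 \cdot 1632321604\right) - 300 = \left(24 - 197842275369612\right) - 300 = -197842275369588 - 300 = -197842275369888$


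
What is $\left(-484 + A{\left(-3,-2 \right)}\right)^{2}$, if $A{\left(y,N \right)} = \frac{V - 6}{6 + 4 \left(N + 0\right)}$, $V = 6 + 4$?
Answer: $236196$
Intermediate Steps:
$V = 10$
$A{\left(y,N \right)} = \frac{4}{6 + 4 N}$ ($A{\left(y,N \right)} = \frac{10 - 6}{6 + 4 \left(N + 0\right)} = \frac{4}{6 + 4 N}$)
$\left(-484 + A{\left(-3,-2 \right)}\right)^{2} = \left(-484 + \frac{2}{3 + 2 \left(-2\right)}\right)^{2} = \left(-484 + \frac{2}{3 - 4}\right)^{2} = \left(-484 + \frac{2}{-1}\right)^{2} = \left(-484 + 2 \left(-1\right)\right)^{2} = \left(-484 - 2\right)^{2} = \left(-486\right)^{2} = 236196$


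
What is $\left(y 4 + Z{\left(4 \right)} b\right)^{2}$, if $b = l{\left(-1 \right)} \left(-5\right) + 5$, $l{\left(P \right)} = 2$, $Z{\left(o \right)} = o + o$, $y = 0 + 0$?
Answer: $1600$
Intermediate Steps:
$y = 0$
$Z{\left(o \right)} = 2 o$
$b = -5$ ($b = 2 \left(-5\right) + 5 = -10 + 5 = -5$)
$\left(y 4 + Z{\left(4 \right)} b\right)^{2} = \left(0 \cdot 4 + 2 \cdot 4 \left(-5\right)\right)^{2} = \left(0 + 8 \left(-5\right)\right)^{2} = \left(0 - 40\right)^{2} = \left(-40\right)^{2} = 1600$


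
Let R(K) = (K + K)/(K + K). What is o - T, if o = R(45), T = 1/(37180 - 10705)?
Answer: 26474/26475 ≈ 0.99996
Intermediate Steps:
T = 1/26475 ≈ 3.7771e-5
R(K) = 1 (R(K) = (2*K)/((2*K)) = (2*K)*(1/(2*K)) = 1)
o = 1
o - T = 1 - 1*1/26475 = 1 - 1/26475 = 26474/26475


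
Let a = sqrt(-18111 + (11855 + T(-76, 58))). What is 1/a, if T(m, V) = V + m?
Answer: -I*sqrt(6274)/6274 ≈ -0.012625*I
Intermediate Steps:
a = I*sqrt(6274) (a = sqrt(-18111 + (11855 + (58 - 76))) = sqrt(-18111 + (11855 - 18)) = sqrt(-18111 + 11837) = sqrt(-6274) = I*sqrt(6274) ≈ 79.209*I)
1/a = 1/(I*sqrt(6274)) = -I*sqrt(6274)/6274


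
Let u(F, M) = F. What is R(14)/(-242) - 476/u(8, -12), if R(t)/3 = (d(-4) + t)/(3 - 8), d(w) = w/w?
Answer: -7195/121 ≈ -59.463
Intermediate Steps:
d(w) = 1
R(t) = -⅗ - 3*t/5 (R(t) = 3*((1 + t)/(3 - 8)) = 3*((1 + t)/(-5)) = 3*((1 + t)*(-⅕)) = 3*(-⅕ - t/5) = -⅗ - 3*t/5)
R(14)/(-242) - 476/u(8, -12) = (-⅗ - ⅗*14)/(-242) - 476/8 = (-⅗ - 42/5)*(-1/242) - 476*⅛ = -9*(-1/242) - 119/2 = 9/242 - 119/2 = -7195/121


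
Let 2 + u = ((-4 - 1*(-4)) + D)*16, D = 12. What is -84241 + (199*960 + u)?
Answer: 106989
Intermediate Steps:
u = 190 (u = -2 + ((-4 - 1*(-4)) + 12)*16 = -2 + ((-4 + 4) + 12)*16 = -2 + (0 + 12)*16 = -2 + 12*16 = -2 + 192 = 190)
-84241 + (199*960 + u) = -84241 + (199*960 + 190) = -84241 + (191040 + 190) = -84241 + 191230 = 106989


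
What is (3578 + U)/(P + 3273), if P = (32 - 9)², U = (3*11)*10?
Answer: 1954/1901 ≈ 1.0279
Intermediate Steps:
U = 330 (U = 33*10 = 330)
P = 529 (P = 23² = 529)
(3578 + U)/(P + 3273) = (3578 + 330)/(529 + 3273) = 3908/3802 = 3908*(1/3802) = 1954/1901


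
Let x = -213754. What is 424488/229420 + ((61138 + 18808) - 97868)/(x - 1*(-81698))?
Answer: 7520981571/3787035940 ≈ 1.9860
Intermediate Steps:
424488/229420 + ((61138 + 18808) - 97868)/(x - 1*(-81698)) = 424488/229420 + ((61138 + 18808) - 97868)/(-213754 - 1*(-81698)) = 424488*(1/229420) + (79946 - 97868)/(-213754 + 81698) = 106122/57355 - 17922/(-132056) = 106122/57355 - 17922*(-1/132056) = 106122/57355 + 8961/66028 = 7520981571/3787035940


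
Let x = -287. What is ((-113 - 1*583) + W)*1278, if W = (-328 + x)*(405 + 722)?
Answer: -886677678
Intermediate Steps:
W = -693105 (W = (-328 - 287)*(405 + 722) = -615*1127 = -693105)
((-113 - 1*583) + W)*1278 = ((-113 - 1*583) - 693105)*1278 = ((-113 - 583) - 693105)*1278 = (-696 - 693105)*1278 = -693801*1278 = -886677678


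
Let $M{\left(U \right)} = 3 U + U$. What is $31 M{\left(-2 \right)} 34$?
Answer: $-8432$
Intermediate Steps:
$M{\left(U \right)} = 4 U$
$31 M{\left(-2 \right)} 34 = 31 \cdot 4 \left(-2\right) 34 = 31 \left(-8\right) 34 = \left(-248\right) 34 = -8432$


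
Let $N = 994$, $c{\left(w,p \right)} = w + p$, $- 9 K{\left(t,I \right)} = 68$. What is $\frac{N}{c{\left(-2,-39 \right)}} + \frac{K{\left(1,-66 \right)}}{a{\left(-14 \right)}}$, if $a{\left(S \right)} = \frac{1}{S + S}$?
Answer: $\frac{69118}{369} \approx 187.31$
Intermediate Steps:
$K{\left(t,I \right)} = - \frac{68}{9}$ ($K{\left(t,I \right)} = \left(- \frac{1}{9}\right) 68 = - \frac{68}{9}$)
$c{\left(w,p \right)} = p + w$
$a{\left(S \right)} = \frac{1}{2 S}$
$\frac{N}{c{\left(-2,-39 \right)}} + \frac{K{\left(1,-66 \right)}}{a{\left(-14 \right)}} = \frac{994}{-39 - 2} - \frac{68}{9 \frac{1}{2 \left(-14\right)}} = \frac{994}{-41} - \frac{68}{9 \cdot \frac{1}{2} \left(- \frac{1}{14}\right)} = 994 \left(- \frac{1}{41}\right) - \frac{68}{9 \left(- \frac{1}{28}\right)} = - \frac{994}{41} - - \frac{1904}{9} = - \frac{994}{41} + \frac{1904}{9} = \frac{69118}{369}$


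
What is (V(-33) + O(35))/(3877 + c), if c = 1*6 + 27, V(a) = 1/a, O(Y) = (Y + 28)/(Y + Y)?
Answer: 287/1290300 ≈ 0.00022243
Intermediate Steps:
O(Y) = (28 + Y)/(2*Y) (O(Y) = (28 + Y)/((2*Y)) = (28 + Y)*(1/(2*Y)) = (28 + Y)/(2*Y))
c = 33 (c = 6 + 27 = 33)
(V(-33) + O(35))/(3877 + c) = (1/(-33) + (1/2)*(28 + 35)/35)/(3877 + 33) = (-1/33 + (1/2)*(1/35)*63)/3910 = (-1/33 + 9/10)*(1/3910) = (287/330)*(1/3910) = 287/1290300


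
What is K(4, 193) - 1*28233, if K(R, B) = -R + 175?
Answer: -28062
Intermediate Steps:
K(R, B) = 175 - R
K(4, 193) - 1*28233 = (175 - 1*4) - 1*28233 = (175 - 4) - 28233 = 171 - 28233 = -28062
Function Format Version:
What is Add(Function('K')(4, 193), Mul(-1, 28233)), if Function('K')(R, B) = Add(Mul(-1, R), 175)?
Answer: -28062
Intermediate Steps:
Function('K')(R, B) = Add(175, Mul(-1, R))
Add(Function('K')(4, 193), Mul(-1, 28233)) = Add(Add(175, Mul(-1, 4)), Mul(-1, 28233)) = Add(Add(175, -4), -28233) = Add(171, -28233) = -28062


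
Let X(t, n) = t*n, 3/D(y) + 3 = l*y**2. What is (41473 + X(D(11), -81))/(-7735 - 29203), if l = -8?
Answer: -20135263/17933399 ≈ -1.1228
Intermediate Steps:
D(y) = 3/(-3 - 8*y**2)
X(t, n) = n*t
(41473 + X(D(11), -81))/(-7735 - 29203) = (41473 - (-243)/(3 + 8*11**2))/(-7735 - 29203) = (41473 - (-243)/(3 + 8*121))/(-36938) = (41473 - (-243)/(3 + 968))*(-1/36938) = (41473 - (-243)/971)*(-1/36938) = (41473 - 81*(-3/971))*(-1/36938) = (41473 + 243/971)*(-1/36938) = (40270526/971)*(-1/36938) = -20135263/17933399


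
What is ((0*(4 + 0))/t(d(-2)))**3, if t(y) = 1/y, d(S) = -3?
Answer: 0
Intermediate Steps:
((0*(4 + 0))/t(d(-2)))**3 = ((0*(4 + 0))/(1/(-3)))**3 = ((0*4)/(-1/3))**3 = (0*(-3))**3 = 0**3 = 0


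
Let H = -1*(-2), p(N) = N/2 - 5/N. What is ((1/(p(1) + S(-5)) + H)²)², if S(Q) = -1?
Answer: 160000/14641 ≈ 10.928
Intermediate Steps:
p(N) = N/2 - 5/N (p(N) = N*(½) - 5/N = N/2 - 5/N)
H = 2
((1/(p(1) + S(-5)) + H)²)² = ((1/(((½)*1 - 5/1) - 1) + 2)²)² = ((1/((½ - 5*1) - 1) + 2)²)² = ((1/((½ - 5) - 1) + 2)²)² = ((1/(-9/2 - 1) + 2)²)² = ((1/(-11/2) + 2)²)² = ((-2/11 + 2)²)² = ((20/11)²)² = (400/121)² = 160000/14641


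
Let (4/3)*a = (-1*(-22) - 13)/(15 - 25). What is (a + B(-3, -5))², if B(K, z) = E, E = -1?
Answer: 4489/1600 ≈ 2.8056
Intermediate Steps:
a = -27/40 (a = 3*((-1*(-22) - 13)/(15 - 25))/4 = 3*((22 - 13)/(-10))/4 = 3*(9*(-⅒))/4 = (¾)*(-9/10) = -27/40 ≈ -0.67500)
B(K, z) = -1
(a + B(-3, -5))² = (-27/40 - 1)² = (-67/40)² = 4489/1600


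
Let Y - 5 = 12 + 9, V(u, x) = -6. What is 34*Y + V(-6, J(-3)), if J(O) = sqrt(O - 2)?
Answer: 878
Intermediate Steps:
J(O) = sqrt(-2 + O)
Y = 26 (Y = 5 + (12 + 9) = 5 + 21 = 26)
34*Y + V(-6, J(-3)) = 34*26 - 6 = 884 - 6 = 878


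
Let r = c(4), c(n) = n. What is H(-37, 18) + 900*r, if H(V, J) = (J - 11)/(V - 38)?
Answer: 269993/75 ≈ 3599.9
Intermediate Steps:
H(V, J) = (-11 + J)/(-38 + V)
r = 4
H(-37, 18) + 900*r = (-11 + 18)/(-38 - 37) + 900*4 = 7/(-75) + 3600 = -1/75*7 + 3600 = -7/75 + 3600 = 269993/75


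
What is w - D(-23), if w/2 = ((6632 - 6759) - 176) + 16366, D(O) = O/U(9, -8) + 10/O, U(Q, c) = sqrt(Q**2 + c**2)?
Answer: 738908/23 + 23*sqrt(145)/145 ≈ 32128.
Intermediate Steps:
D(O) = 10/O + O*sqrt(145)/145 (D(O) = O/(sqrt(9**2 + (-8)**2)) + 10/O = O/(sqrt(81 + 64)) + 10/O = O/(sqrt(145)) + 10/O = O*(sqrt(145)/145) + 10/O = O*sqrt(145)/145 + 10/O = 10/O + O*sqrt(145)/145)
w = 32126 (w = 2*(((6632 - 6759) - 176) + 16366) = 2*((-127 - 176) + 16366) = 2*(-303 + 16366) = 2*16063 = 32126)
w - D(-23) = 32126 - (10/(-23) + (1/145)*(-23)*sqrt(145)) = 32126 - (10*(-1/23) - 23*sqrt(145)/145) = 32126 - (-10/23 - 23*sqrt(145)/145) = 32126 + (10/23 + 23*sqrt(145)/145) = 738908/23 + 23*sqrt(145)/145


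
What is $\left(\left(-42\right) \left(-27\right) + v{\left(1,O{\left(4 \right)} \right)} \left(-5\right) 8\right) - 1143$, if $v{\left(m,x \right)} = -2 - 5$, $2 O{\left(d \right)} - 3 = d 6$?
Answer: $271$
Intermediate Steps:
$O{\left(d \right)} = \frac{3}{2} + 3 d$ ($O{\left(d \right)} = \frac{3}{2} + \frac{d 6}{2} = \frac{3}{2} + \frac{6 d}{2} = \frac{3}{2} + 3 d$)
$v{\left(m,x \right)} = -7$
$\left(\left(-42\right) \left(-27\right) + v{\left(1,O{\left(4 \right)} \right)} \left(-5\right) 8\right) - 1143 = \left(\left(-42\right) \left(-27\right) + \left(-7\right) \left(-5\right) 8\right) - 1143 = \left(1134 + 35 \cdot 8\right) - 1143 = \left(1134 + 280\right) - 1143 = 1414 - 1143 = 271$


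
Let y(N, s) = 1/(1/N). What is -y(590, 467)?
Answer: -590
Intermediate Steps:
y(N, s) = N
-y(590, 467) = -1*590 = -590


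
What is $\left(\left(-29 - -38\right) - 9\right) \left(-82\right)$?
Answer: $0$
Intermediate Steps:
$\left(\left(-29 - -38\right) - 9\right) \left(-82\right) = \left(\left(-29 + 38\right) - 9\right) \left(-82\right) = \left(9 - 9\right) \left(-82\right) = 0 \left(-82\right) = 0$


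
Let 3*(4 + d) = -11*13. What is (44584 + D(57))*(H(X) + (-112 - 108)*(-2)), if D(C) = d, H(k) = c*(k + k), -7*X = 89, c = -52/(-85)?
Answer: 33739120768/1785 ≈ 1.8901e+7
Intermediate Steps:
d = -155/3 (d = -4 + (-11*13)/3 = -4 + (⅓)*(-143) = -4 - 143/3 = -155/3 ≈ -51.667)
c = 52/85 (c = -52*(-1/85) = 52/85 ≈ 0.61176)
X = -89/7 (X = -⅐*89 = -89/7 ≈ -12.714)
H(k) = 104*k/85 (H(k) = 52*(k + k)/85 = 52*(2*k)/85 = 104*k/85)
D(C) = -155/3
(44584 + D(57))*(H(X) + (-112 - 108)*(-2)) = (44584 - 155/3)*((104/85)*(-89/7) + (-112 - 108)*(-2)) = 133597*(-9256/595 - 220*(-2))/3 = 133597*(-9256/595 + 440)/3 = (133597/3)*(252544/595) = 33739120768/1785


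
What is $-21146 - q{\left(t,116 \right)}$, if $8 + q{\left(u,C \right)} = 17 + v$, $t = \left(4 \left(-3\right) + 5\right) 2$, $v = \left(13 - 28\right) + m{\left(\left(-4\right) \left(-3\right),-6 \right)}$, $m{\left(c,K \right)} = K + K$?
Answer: $-21128$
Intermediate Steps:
$m{\left(c,K \right)} = 2 K$
$v = -27$ ($v = \left(13 - 28\right) + 2 \left(-6\right) = -15 - 12 = -27$)
$t = -14$ ($t = \left(-12 + 5\right) 2 = \left(-7\right) 2 = -14$)
$q{\left(u,C \right)} = -18$ ($q{\left(u,C \right)} = -8 + \left(17 - 27\right) = -8 - 10 = -18$)
$-21146 - q{\left(t,116 \right)} = -21146 - -18 = -21146 + 18 = -21128$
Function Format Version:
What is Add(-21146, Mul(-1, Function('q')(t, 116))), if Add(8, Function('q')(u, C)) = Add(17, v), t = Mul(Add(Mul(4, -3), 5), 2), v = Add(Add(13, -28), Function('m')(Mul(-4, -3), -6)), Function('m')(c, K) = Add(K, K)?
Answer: -21128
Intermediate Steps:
Function('m')(c, K) = Mul(2, K)
v = -27 (v = Add(Add(13, -28), Mul(2, -6)) = Add(-15, -12) = -27)
t = -14 (t = Mul(Add(-12, 5), 2) = Mul(-7, 2) = -14)
Function('q')(u, C) = -18 (Function('q')(u, C) = Add(-8, Add(17, -27)) = Add(-8, -10) = -18)
Add(-21146, Mul(-1, Function('q')(t, 116))) = Add(-21146, Mul(-1, -18)) = Add(-21146, 18) = -21128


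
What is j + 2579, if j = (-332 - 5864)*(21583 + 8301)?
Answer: -185158685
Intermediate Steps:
j = -185161264 (j = -6196*29884 = -185161264)
j + 2579 = -185161264 + 2579 = -185158685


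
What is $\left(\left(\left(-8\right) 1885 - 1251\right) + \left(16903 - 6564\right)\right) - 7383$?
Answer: $-13375$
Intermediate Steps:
$\left(\left(\left(-8\right) 1885 - 1251\right) + \left(16903 - 6564\right)\right) - 7383 = \left(\left(-15080 - 1251\right) + \left(16903 - 6564\right)\right) - 7383 = \left(-16331 + 10339\right) - 7383 = -5992 - 7383 = -13375$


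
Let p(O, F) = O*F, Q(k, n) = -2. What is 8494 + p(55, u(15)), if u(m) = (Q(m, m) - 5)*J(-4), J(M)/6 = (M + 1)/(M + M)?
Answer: 30511/4 ≈ 7627.8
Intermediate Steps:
J(M) = 3*(1 + M)/M (J(M) = 6*((M + 1)/(M + M)) = 6*((1 + M)/((2*M))) = 6*((1 + M)*(1/(2*M))) = 6*((1 + M)/(2*M)) = 3*(1 + M)/M)
u(m) = -63/4 (u(m) = (-2 - 5)*(3 + 3/(-4)) = -7*(3 + 3*(-1/4)) = -7*(3 - 3/4) = -7*9/4 = -63/4)
p(O, F) = F*O
8494 + p(55, u(15)) = 8494 - 63/4*55 = 8494 - 3465/4 = 30511/4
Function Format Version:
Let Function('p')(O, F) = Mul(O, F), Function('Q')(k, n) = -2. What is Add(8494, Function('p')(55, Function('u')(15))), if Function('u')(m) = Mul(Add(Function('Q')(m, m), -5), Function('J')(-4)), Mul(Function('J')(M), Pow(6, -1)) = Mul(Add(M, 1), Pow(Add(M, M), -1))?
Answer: Rational(30511, 4) ≈ 7627.8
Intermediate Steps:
Function('J')(M) = Mul(3, Pow(M, -1), Add(1, M)) (Function('J')(M) = Mul(6, Mul(Add(M, 1), Pow(Add(M, M), -1))) = Mul(6, Mul(Add(1, M), Pow(Mul(2, M), -1))) = Mul(6, Mul(Add(1, M), Mul(Rational(1, 2), Pow(M, -1)))) = Mul(6, Mul(Rational(1, 2), Pow(M, -1), Add(1, M))) = Mul(3, Pow(M, -1), Add(1, M)))
Function('u')(m) = Rational(-63, 4) (Function('u')(m) = Mul(Add(-2, -5), Add(3, Mul(3, Pow(-4, -1)))) = Mul(-7, Add(3, Mul(3, Rational(-1, 4)))) = Mul(-7, Add(3, Rational(-3, 4))) = Mul(-7, Rational(9, 4)) = Rational(-63, 4))
Function('p')(O, F) = Mul(F, O)
Add(8494, Function('p')(55, Function('u')(15))) = Add(8494, Mul(Rational(-63, 4), 55)) = Add(8494, Rational(-3465, 4)) = Rational(30511, 4)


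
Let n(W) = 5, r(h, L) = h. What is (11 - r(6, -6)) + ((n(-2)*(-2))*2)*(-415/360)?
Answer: 505/18 ≈ 28.056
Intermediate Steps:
(11 - r(6, -6)) + ((n(-2)*(-2))*2)*(-415/360) = (11 - 1*6) + ((5*(-2))*2)*(-415/360) = (11 - 6) + (-10*2)*(-415*1/360) = 5 - 20*(-83/72) = 5 + 415/18 = 505/18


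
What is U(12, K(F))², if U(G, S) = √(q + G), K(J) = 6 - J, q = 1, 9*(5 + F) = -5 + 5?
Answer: 13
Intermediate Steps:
F = -5 (F = -5 + (-5 + 5)/9 = -5 + (⅑)*0 = -5 + 0 = -5)
U(G, S) = √(1 + G)
U(12, K(F))² = (√(1 + 12))² = (√13)² = 13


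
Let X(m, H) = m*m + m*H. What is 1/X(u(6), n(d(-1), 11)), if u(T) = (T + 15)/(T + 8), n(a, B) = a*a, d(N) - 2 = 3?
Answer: 4/159 ≈ 0.025157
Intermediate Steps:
d(N) = 5 (d(N) = 2 + 3 = 5)
n(a, B) = a²
u(T) = (15 + T)/(8 + T)
X(m, H) = m² + H*m
1/X(u(6), n(d(-1), 11)) = 1/(((15 + 6)/(8 + 6))*(5² + (15 + 6)/(8 + 6))) = 1/((21/14)*(25 + 21/14)) = 1/(((1/14)*21)*(25 + (1/14)*21)) = 1/(3*(25 + 3/2)/2) = 1/((3/2)*(53/2)) = 1/(159/4) = 4/159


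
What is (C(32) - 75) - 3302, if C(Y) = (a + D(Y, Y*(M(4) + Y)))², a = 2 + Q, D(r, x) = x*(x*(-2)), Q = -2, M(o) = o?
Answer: 7044820103887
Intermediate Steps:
D(r, x) = -2*x² (D(r, x) = x*(-2*x) = -2*x²)
a = 0 (a = 2 - 2 = 0)
C(Y) = 4*Y⁴*(4 + Y)⁴ (C(Y) = (0 - 2*Y²*(4 + Y)²)² = (-2*Y²*(4 + Y)²)² = 4*Y⁴*(4 + Y)⁴)
(C(32) - 75) - 3302 = (4*32⁴*(4 + 32)⁴ - 75) - 3302 = (4*1048576*36⁴ - 75) - 3302 = (4*1048576*1679616 - 75) - 3302 = (7044820107264 - 75) - 3302 = 7044820107189 - 3302 = 7044820103887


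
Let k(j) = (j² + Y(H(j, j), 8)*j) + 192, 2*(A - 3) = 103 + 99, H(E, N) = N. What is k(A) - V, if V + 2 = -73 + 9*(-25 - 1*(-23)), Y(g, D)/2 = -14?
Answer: 8189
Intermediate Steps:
Y(g, D) = -28 (Y(g, D) = 2*(-14) = -28)
A = 104 (A = 3 + (103 + 99)/2 = 3 + (½)*202 = 3 + 101 = 104)
V = -93 (V = -2 + (-73 + 9*(-25 - 1*(-23))) = -2 + (-73 + 9*(-25 + 23)) = -2 + (-73 + 9*(-2)) = -2 + (-73 - 18) = -2 - 91 = -93)
k(j) = 192 + j² - 28*j (k(j) = (j² - 28*j) + 192 = 192 + j² - 28*j)
k(A) - V = (192 + 104² - 28*104) - 1*(-93) = (192 + 10816 - 2912) + 93 = 8096 + 93 = 8189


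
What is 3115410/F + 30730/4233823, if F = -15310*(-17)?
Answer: 1319809260953/110193711221 ≈ 11.977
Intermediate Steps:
F = 260270
3115410/F + 30730/4233823 = 3115410/260270 + 30730/4233823 = 3115410*(1/260270) + 30730*(1/4233823) = 311541/26027 + 30730/4233823 = 1319809260953/110193711221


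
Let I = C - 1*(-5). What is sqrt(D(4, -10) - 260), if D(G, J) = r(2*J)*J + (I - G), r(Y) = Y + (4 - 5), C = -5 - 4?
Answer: I*sqrt(58) ≈ 7.6158*I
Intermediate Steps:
C = -9
I = -4 (I = -9 - 1*(-5) = -9 + 5 = -4)
r(Y) = -1 + Y (r(Y) = Y - 1 = -1 + Y)
D(G, J) = -4 - G + J*(-1 + 2*J) (D(G, J) = (-1 + 2*J)*J + (-4 - G) = J*(-1 + 2*J) + (-4 - G) = -4 - G + J*(-1 + 2*J))
sqrt(D(4, -10) - 260) = sqrt((-4 - 1*4 - 10*(-1 + 2*(-10))) - 260) = sqrt((-4 - 4 - 10*(-1 - 20)) - 260) = sqrt((-4 - 4 - 10*(-21)) - 260) = sqrt((-4 - 4 + 210) - 260) = sqrt(202 - 260) = sqrt(-58) = I*sqrt(58)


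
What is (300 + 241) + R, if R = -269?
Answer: 272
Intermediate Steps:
(300 + 241) + R = (300 + 241) - 269 = 541 - 269 = 272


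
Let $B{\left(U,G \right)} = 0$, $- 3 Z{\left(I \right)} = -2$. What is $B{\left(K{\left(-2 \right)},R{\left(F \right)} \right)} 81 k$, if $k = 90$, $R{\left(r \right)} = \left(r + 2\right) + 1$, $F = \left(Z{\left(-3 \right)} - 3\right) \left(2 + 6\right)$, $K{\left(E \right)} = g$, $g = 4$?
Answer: $0$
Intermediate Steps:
$K{\left(E \right)} = 4$
$Z{\left(I \right)} = \frac{2}{3}$ ($Z{\left(I \right)} = \left(- \frac{1}{3}\right) \left(-2\right) = \frac{2}{3}$)
$F = - \frac{56}{3}$ ($F = \left(\frac{2}{3} - 3\right) \left(2 + 6\right) = \left(- \frac{7}{3}\right) 8 = - \frac{56}{3} \approx -18.667$)
$R{\left(r \right)} = 3 + r$ ($R{\left(r \right)} = \left(2 + r\right) + 1 = 3 + r$)
$B{\left(K{\left(-2 \right)},R{\left(F \right)} \right)} 81 k = 0 \cdot 81 \cdot 90 = 0 \cdot 90 = 0$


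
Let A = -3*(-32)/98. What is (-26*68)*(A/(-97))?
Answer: 84864/4753 ≈ 17.855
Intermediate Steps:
A = 48/49 (A = 96*(1/98) = 48/49 ≈ 0.97959)
(-26*68)*(A/(-97)) = (-26*68)*((48/49)/(-97)) = -84864*(-1)/(49*97) = -1768*(-48/4753) = 84864/4753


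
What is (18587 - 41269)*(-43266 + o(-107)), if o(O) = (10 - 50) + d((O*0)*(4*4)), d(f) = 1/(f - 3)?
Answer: 2946822758/3 ≈ 9.8227e+8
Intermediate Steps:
d(f) = 1/(-3 + f)
o(O) = -121/3 (o(O) = (10 - 50) + 1/(-3 + (O*0)*(4*4)) = -40 + 1/(-3 + 0*16) = -40 + 1/(-3 + 0) = -40 + 1/(-3) = -40 - ⅓ = -121/3)
(18587 - 41269)*(-43266 + o(-107)) = (18587 - 41269)*(-43266 - 121/3) = -22682*(-129919/3) = 2946822758/3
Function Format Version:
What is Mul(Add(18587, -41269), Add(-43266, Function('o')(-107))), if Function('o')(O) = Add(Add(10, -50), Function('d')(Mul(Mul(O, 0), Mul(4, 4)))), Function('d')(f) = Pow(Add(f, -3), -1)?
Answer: Rational(2946822758, 3) ≈ 9.8227e+8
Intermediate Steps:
Function('d')(f) = Pow(Add(-3, f), -1)
Function('o')(O) = Rational(-121, 3) (Function('o')(O) = Add(Add(10, -50), Pow(Add(-3, Mul(Mul(O, 0), Mul(4, 4))), -1)) = Add(-40, Pow(Add(-3, Mul(0, 16)), -1)) = Add(-40, Pow(Add(-3, 0), -1)) = Add(-40, Pow(-3, -1)) = Add(-40, Rational(-1, 3)) = Rational(-121, 3))
Mul(Add(18587, -41269), Add(-43266, Function('o')(-107))) = Mul(Add(18587, -41269), Add(-43266, Rational(-121, 3))) = Mul(-22682, Rational(-129919, 3)) = Rational(2946822758, 3)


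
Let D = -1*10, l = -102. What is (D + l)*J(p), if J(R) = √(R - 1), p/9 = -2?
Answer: -112*I*√19 ≈ -488.2*I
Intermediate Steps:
p = -18 (p = 9*(-2) = -18)
D = -10
J(R) = √(-1 + R)
(D + l)*J(p) = (-10 - 102)*√(-1 - 18) = -112*I*√19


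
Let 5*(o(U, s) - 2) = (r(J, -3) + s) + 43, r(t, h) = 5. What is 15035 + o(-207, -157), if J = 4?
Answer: 75076/5 ≈ 15015.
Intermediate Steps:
o(U, s) = 58/5 + s/5 (o(U, s) = 2 + ((5 + s) + 43)/5 = 2 + (48 + s)/5 = 2 + (48/5 + s/5) = 58/5 + s/5)
15035 + o(-207, -157) = 15035 + (58/5 + (1/5)*(-157)) = 15035 + (58/5 - 157/5) = 15035 - 99/5 = 75076/5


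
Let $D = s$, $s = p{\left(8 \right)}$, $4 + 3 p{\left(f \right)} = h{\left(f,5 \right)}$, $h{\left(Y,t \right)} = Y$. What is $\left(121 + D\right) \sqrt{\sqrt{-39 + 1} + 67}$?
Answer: $\frac{367 \sqrt{67 + i \sqrt{38}}}{3} \approx 1002.4 + 46.016 i$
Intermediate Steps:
$p{\left(f \right)} = - \frac{4}{3} + \frac{f}{3}$
$s = \frac{4}{3}$ ($s = - \frac{4}{3} + \frac{1}{3} \cdot 8 = - \frac{4}{3} + \frac{8}{3} = \frac{4}{3} \approx 1.3333$)
$D = \frac{4}{3} \approx 1.3333$
$\left(121 + D\right) \sqrt{\sqrt{-39 + 1} + 67} = \left(121 + \frac{4}{3}\right) \sqrt{\sqrt{-39 + 1} + 67} = \frac{367 \sqrt{\sqrt{-38} + 67}}{3} = \frac{367 \sqrt{i \sqrt{38} + 67}}{3} = \frac{367 \sqrt{67 + i \sqrt{38}}}{3}$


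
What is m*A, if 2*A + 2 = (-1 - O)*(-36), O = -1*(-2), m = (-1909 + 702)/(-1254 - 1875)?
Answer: 63971/3129 ≈ 20.445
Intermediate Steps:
m = 1207/3129 (m = -1207/(-3129) = -1207*(-1/3129) = 1207/3129 ≈ 0.38575)
O = 2
A = 53 (A = -1 + ((-1 - 1*2)*(-36))/2 = -1 + ((-1 - 2)*(-36))/2 = -1 + (-3*(-36))/2 = -1 + (1/2)*108 = -1 + 54 = 53)
m*A = (1207/3129)*53 = 63971/3129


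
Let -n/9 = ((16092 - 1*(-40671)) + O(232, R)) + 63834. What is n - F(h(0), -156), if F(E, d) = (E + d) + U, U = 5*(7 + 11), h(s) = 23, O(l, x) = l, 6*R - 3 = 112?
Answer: -1087418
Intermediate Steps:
R = 115/6 (R = ½ + (⅙)*112 = ½ + 56/3 = 115/6 ≈ 19.167)
U = 90 (U = 5*18 = 90)
F(E, d) = 90 + E + d (F(E, d) = (E + d) + 90 = 90 + E + d)
n = -1087461 (n = -9*(((16092 - 1*(-40671)) + 232) + 63834) = -9*(((16092 + 40671) + 232) + 63834) = -9*((56763 + 232) + 63834) = -9*(56995 + 63834) = -9*120829 = -1087461)
n - F(h(0), -156) = -1087461 - (90 + 23 - 156) = -1087461 - 1*(-43) = -1087461 + 43 = -1087418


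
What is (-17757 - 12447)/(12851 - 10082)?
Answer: -10068/923 ≈ -10.908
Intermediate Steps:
(-17757 - 12447)/(12851 - 10082) = -30204/2769 = -30204*1/2769 = -10068/923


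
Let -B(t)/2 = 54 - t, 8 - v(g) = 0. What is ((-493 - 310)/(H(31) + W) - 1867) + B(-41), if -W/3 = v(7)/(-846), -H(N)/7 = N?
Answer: -62816578/30593 ≈ -2053.3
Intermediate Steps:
v(g) = 8 (v(g) = 8 - 1*0 = 8 + 0 = 8)
H(N) = -7*N
W = 4/141 (W = -24/(-846) = -24*(-1)/846 = -3*(-4/423) = 4/141 ≈ 0.028369)
B(t) = -108 + 2*t (B(t) = -2*(54 - t) = -108 + 2*t)
((-493 - 310)/(H(31) + W) - 1867) + B(-41) = ((-493 - 310)/(-7*31 + 4/141) - 1867) + (-108 + 2*(-41)) = (-803/(-217 + 4/141) - 1867) + (-108 - 82) = (-803/(-30593/141) - 1867) - 190 = (-803*(-141/30593) - 1867) - 190 = (113223/30593 - 1867) - 190 = -57003908/30593 - 190 = -62816578/30593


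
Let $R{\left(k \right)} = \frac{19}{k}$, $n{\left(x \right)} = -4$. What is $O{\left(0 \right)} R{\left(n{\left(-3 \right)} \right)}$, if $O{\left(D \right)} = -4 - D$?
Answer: $19$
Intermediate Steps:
$O{\left(0 \right)} R{\left(n{\left(-3 \right)} \right)} = \left(-4 - 0\right) \frac{19}{-4} = \left(-4 + 0\right) 19 \left(- \frac{1}{4}\right) = \left(-4\right) \left(- \frac{19}{4}\right) = 19$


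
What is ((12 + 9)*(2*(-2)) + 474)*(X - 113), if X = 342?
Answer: 89310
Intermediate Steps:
((12 + 9)*(2*(-2)) + 474)*(X - 113) = ((12 + 9)*(2*(-2)) + 474)*(342 - 113) = (21*(-4) + 474)*229 = (-84 + 474)*229 = 390*229 = 89310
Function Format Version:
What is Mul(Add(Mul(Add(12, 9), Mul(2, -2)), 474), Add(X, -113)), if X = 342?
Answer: 89310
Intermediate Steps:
Mul(Add(Mul(Add(12, 9), Mul(2, -2)), 474), Add(X, -113)) = Mul(Add(Mul(Add(12, 9), Mul(2, -2)), 474), Add(342, -113)) = Mul(Add(Mul(21, -4), 474), 229) = Mul(Add(-84, 474), 229) = Mul(390, 229) = 89310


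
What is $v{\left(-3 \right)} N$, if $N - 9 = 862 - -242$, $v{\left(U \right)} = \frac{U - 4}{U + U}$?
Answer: $\frac{2597}{2} \approx 1298.5$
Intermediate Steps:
$v{\left(U \right)} = \frac{-4 + U}{2 U}$
$N = 1113$ ($N = 9 + \left(862 - -242\right) = 9 + \left(862 + 242\right) = 9 + 1104 = 1113$)
$v{\left(-3 \right)} N = \frac{-4 - 3}{2 \left(-3\right)} 1113 = \frac{1}{2} \left(- \frac{1}{3}\right) \left(-7\right) 1113 = \frac{7}{6} \cdot 1113 = \frac{2597}{2}$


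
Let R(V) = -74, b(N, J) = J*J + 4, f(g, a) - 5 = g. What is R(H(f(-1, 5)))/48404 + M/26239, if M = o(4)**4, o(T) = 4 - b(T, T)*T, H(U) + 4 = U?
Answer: 42496337511/33422962 ≈ 1271.5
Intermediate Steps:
f(g, a) = 5 + g
b(N, J) = 4 + J**2 (b(N, J) = J**2 + 4 = 4 + J**2)
H(U) = -4 + U
o(T) = 4 - T*(4 + T**2) (o(T) = 4 - (4 + T**2)*T = 4 - T*(4 + T**2))
M = 33362176 (M = (4 - 1*4*(4 + 4**2))**4 = (4 - 1*4*(4 + 16))**4 = (4 - 1*4*20)**4 = (4 - 80)**4 = (-76)**4 = 33362176)
R(H(f(-1, 5)))/48404 + M/26239 = -74/48404 + 33362176/26239 = -74*1/48404 + 33362176*(1/26239) = -37/24202 + 1755904/1381 = 42496337511/33422962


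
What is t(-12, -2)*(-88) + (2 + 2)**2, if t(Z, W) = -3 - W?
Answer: 104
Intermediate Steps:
t(-12, -2)*(-88) + (2 + 2)**2 = (-3 - 1*(-2))*(-88) + (2 + 2)**2 = (-3 + 2)*(-88) + 4**2 = -1*(-88) + 16 = 88 + 16 = 104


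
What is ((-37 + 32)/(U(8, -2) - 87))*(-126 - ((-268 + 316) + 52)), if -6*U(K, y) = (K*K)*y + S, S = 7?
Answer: -6780/401 ≈ -16.908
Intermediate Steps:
U(K, y) = -7/6 - y*K²/6 (U(K, y) = -((K*K)*y + 7)/6 = -(K²*y + 7)/6 = -(y*K² + 7)/6 = -(7 + y*K²)/6 = -7/6 - y*K²/6)
((-37 + 32)/(U(8, -2) - 87))*(-126 - ((-268 + 316) + 52)) = ((-37 + 32)/((-7/6 - ⅙*(-2)*8²) - 87))*(-126 - ((-268 + 316) + 52)) = (-5/((-7/6 - ⅙*(-2)*64) - 87))*(-126 - (48 + 52)) = (-5/((-7/6 + 64/3) - 87))*(-126 - 1*100) = (-5/(121/6 - 87))*(-126 - 100) = -5/(-401/6)*(-226) = -5*(-6/401)*(-226) = (30/401)*(-226) = -6780/401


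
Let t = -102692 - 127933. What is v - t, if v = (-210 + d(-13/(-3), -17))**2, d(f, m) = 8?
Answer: 271429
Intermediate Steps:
t = -230625
v = 40804 (v = (-210 + 8)**2 = (-202)**2 = 40804)
v - t = 40804 - 1*(-230625) = 40804 + 230625 = 271429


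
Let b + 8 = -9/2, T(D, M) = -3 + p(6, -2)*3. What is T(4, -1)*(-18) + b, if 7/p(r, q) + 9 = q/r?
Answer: 82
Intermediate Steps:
p(r, q) = 7/(-9 + q/r)
T(D, M) = -21/4 (T(D, M) = -3 + (7*6/(-2 - 9*6))*3 = -3 + (7*6/(-2 - 54))*3 = -3 + (7*6/(-56))*3 = -3 + (7*6*(-1/56))*3 = -3 - ¾*3 = -3 - 9/4 = -21/4)
b = -25/2 (b = -8 - 9/2 = -25/2 ≈ -12.500)
T(4, -1)*(-18) + b = -21/4*(-18) - 25/2 = 189/2 - 25/2 = 82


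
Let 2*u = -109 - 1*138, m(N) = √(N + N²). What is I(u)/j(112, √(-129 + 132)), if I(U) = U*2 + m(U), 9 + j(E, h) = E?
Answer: -247/103 + 7*√1235/206 ≈ -1.2039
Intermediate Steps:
j(E, h) = -9 + E
u = -247/2 (u = (-109 - 1*138)/2 = (-109 - 138)/2 = (½)*(-247) = -247/2 ≈ -123.50)
I(U) = √(U*(1 + U)) + 2*U (I(U) = U*2 + √(U*(1 + U)) = 2*U + √(U*(1 + U)) = √(U*(1 + U)) + 2*U)
I(u)/j(112, √(-129 + 132)) = (√(-247*(1 - 247/2)/2) + 2*(-247/2))/(-9 + 112) = (√(-247/2*(-245/2)) - 247)/103 = (√(60515/4) - 247)*(1/103) = (7*√1235/2 - 247)*(1/103) = (-247 + 7*√1235/2)*(1/103) = -247/103 + 7*√1235/206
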